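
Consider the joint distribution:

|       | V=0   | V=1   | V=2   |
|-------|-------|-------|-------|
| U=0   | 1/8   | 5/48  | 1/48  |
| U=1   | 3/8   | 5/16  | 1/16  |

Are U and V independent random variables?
Marginal P(U) (row sums):
  P(U=0) = 1/8 + 5/48 + 1/48 = 1/4
  P(U=1) = 3/8 + 5/16 + 1/16 = 3/4
Marginal P(V) (column sums):
  P(V=0) = 1/8 + 3/8 = 1/2
  P(V=1) = 5/48 + 5/16 = 5/12
  P(V=2) = 1/48 + 1/16 = 1/12

U and V are independent iff P(U=i,V=j) = P(U=i)·P(V=j) for every cell.
  P(U=0)·P(V=0) = 1/4 × 1/2 = 1/8 = P(U=0,V=0) ✓
  P(U=0)·P(V=1) = 1/4 × 5/12 = 5/48 = P(U=0,V=1) ✓
  P(U=0)·P(V=2) = 1/4 × 1/12 = 1/48 = P(U=0,V=2) ✓
  P(U=1)·P(V=0) = 3/4 × 1/2 = 3/8 = P(U=1,V=0) ✓
  P(U=1)·P(V=1) = 3/4 × 5/12 = 5/16 = P(U=1,V=1) ✓
  P(U=1)·P(V=2) = 3/4 × 1/12 = 1/16 = P(U=1,V=2) ✓

Yes, U and V are independent: every cell factors, so I(U;V) = 0 bits.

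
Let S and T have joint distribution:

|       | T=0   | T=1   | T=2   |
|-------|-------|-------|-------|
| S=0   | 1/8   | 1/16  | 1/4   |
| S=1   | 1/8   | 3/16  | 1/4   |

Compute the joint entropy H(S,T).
H(S,T) = -Σ P(S,T) log₂ P(S,T), summed over the non-zero cells:
H(S,T) = -[(1/8)·log₂(1/8) + (1/16)·log₂(1/16) + (1/4)·log₂(1/4) + (1/8)·log₂(1/8) + (3/16)·log₂(3/16) + (1/4)·log₂(1/4)]
  = 0.3750 + 0.2500 + 0.5000 + 0.3750 + 0.4528 + 0.5000
  = 2.4528 bits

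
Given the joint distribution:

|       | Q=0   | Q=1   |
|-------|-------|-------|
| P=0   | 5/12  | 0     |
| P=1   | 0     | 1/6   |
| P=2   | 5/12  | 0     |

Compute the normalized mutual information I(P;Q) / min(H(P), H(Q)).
Marginal P(P) (row sums):
  P(P=0) = 5/12 + 0 = 5/12
  P(P=1) = 0 + 1/6 = 1/6
  P(P=2) = 5/12 + 0 = 5/12
Marginal P(Q) (column sums):
  P(Q=0) = 5/12 + 0 + 5/12 = 5/6
  P(Q=1) = 0 + 1/6 + 0 = 1/6

H(P) = -[(5/12)·log₂(5/12) + (1/6)·log₂(1/6) + (5/12)·log₂(5/12)]
  = 0.5263 + 0.4308 + 0.5263
  = 1.4834 bits
H(Q) = -[(5/6)·log₂(5/6) + (1/6)·log₂(1/6)]
  = 0.2192 + 0.4308
  = 0.6500 bits
H(P,Q) = -[(5/12)·log₂(5/12) + (1/6)·log₂(1/6) + (5/12)·log₂(5/12)]
  = 0.5263 + 0.4308 + 0.5263
  = 1.4834 bits

I(P;Q) = H(P) + H(Q) - H(P,Q)
  = 1.4834 + 0.6500 - 1.4834
  = 0.6500 bits

min(H(P), H(Q)) = min(1.4834, 0.6500) = 0.6500 bits
Normalized MI = 0.6500 / 0.6500 = 1.0000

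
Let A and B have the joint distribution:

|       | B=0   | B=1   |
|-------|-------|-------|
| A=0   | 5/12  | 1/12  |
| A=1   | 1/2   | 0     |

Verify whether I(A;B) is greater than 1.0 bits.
Marginal P(A) (row sums):
  P(A=0) = 5/12 + 1/12 = 1/2
  P(A=1) = 1/2 + 0 = 1/2
Marginal P(B) (column sums):
  P(B=0) = 5/12 + 1/2 = 11/12
  P(B=1) = 1/12 + 0 = 1/12

H(A) = -[(1/2)·log₂(1/2) + (1/2)·log₂(1/2)]
  = 0.5000 + 0.5000
  = 1.0000 bits
H(B) = -[(11/12)·log₂(11/12) + (1/12)·log₂(1/12)]
  = 0.1151 + 0.2987
  = 0.4138 bits
H(A,B) = -[(5/12)·log₂(5/12) + (1/12)·log₂(1/12) + (1/2)·log₂(1/2)]
  = 0.5263 + 0.2987 + 0.5000
  = 1.3250 bits

I(A;B) = H(A) + H(B) - H(A,B)
  = 1.0000 + 0.4138 - 1.3250
  = 0.0888 bits

No. I(A;B) = 0.0888 bits, which is ≤ 1.0 bits.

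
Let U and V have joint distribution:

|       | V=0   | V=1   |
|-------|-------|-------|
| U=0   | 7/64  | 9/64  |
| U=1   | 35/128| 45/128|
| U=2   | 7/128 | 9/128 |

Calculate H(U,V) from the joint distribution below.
H(U,V) = -Σ P(U,V) log₂ P(U,V), summed over the non-zero cells:
H(U,V) = -[(7/64)·log₂(7/64) + (9/64)·log₂(9/64) + (35/128)·log₂(35/128) + (45/128)·log₂(45/128) + (7/128)·log₂(7/128) + (9/128)·log₂(9/128)]
  = 0.3492 + 0.3980 + 0.5115 + 0.5302 + 0.2293 + 0.2693
  = 2.2875 bits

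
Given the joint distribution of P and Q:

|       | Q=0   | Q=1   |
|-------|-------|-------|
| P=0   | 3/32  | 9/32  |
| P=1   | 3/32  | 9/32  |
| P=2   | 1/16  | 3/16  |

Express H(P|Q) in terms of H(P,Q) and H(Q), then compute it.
H(P|Q) = H(P,Q) - H(Q)

Marginal P(Q) (column sums):
  P(Q=0) = 3/32 + 3/32 + 1/16 = 1/4
  P(Q=1) = 9/32 + 9/32 + 3/16 = 3/4

H(P,Q) = -[(3/32)·log₂(3/32) + (9/32)·log₂(9/32) + (3/32)·log₂(3/32) + (9/32)·log₂(9/32) + (1/16)·log₂(1/16) + (3/16)·log₂(3/16)]
  = 0.3202 + 0.5147 + 0.3202 + 0.5147 + 0.2500 + 0.4528
  = 2.3726 bits
H(Q) = -[(1/4)·log₂(1/4) + (3/4)·log₂(3/4)]
  = 0.5000 + 0.3113
  = 0.8113 bits

H(P|Q) = 2.3726 - 0.8113 = 1.5613 bits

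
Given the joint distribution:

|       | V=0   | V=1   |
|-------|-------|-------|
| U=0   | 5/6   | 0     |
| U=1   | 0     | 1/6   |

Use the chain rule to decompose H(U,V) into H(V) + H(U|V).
By the chain rule: H(U,V) = H(V) + H(U|V)

Marginal P(V) (column sums):
  P(V=0) = 5/6 + 0 = 5/6
  P(V=1) = 0 + 1/6 = 1/6
H(V) = -[(5/6)·log₂(5/6) + (1/6)·log₂(1/6)]
  = 0.2192 + 0.4308
  = 0.6500 bits
H(U|V) = -Σ P(U,V)·log₂ P(U|V), where P(U|V) = P(U,V) / P(V)
  (cells with P(U,V) = 0 contribute 0)
  (U=0,V=0): P(U|V) = (5/6)/(5/6) = 1;  -(5/6)·log₂(1) = 0.0000
  (U=1,V=1): P(U|V) = (1/6)/(1/6) = 1;  -(1/6)·log₂(1) = 0.0000
H(U|V) = 0.0000 + 0.0000
  = 0.0000 bits

H(U,V) = H(V) + H(U|V) = 0.6500 + 0.0000 = 0.6500 bits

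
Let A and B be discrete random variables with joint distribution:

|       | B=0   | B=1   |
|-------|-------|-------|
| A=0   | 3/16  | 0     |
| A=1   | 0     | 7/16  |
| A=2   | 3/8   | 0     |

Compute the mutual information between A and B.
Marginal P(A) (row sums):
  P(A=0) = 3/16 + 0 = 3/16
  P(A=1) = 0 + 7/16 = 7/16
  P(A=2) = 3/8 + 0 = 3/8
Marginal P(B) (column sums):
  P(B=0) = 3/16 + 0 + 3/8 = 9/16
  P(B=1) = 0 + 7/16 + 0 = 7/16

H(A) = -[(3/16)·log₂(3/16) + (7/16)·log₂(7/16) + (3/8)·log₂(3/8)]
  = 0.4528 + 0.5218 + 0.5306
  = 1.5052 bits
H(B) = -[(9/16)·log₂(9/16) + (7/16)·log₂(7/16)]
  = 0.4669 + 0.5218
  = 0.9887 bits
H(A,B) = -[(3/16)·log₂(3/16) + (7/16)·log₂(7/16) + (3/8)·log₂(3/8)]
  = 0.4528 + 0.5218 + 0.5306
  = 1.5052 bits

I(A;B) = H(A) + H(B) - H(A,B)
  = 1.5052 + 0.9887 - 1.5052
  = 0.9887 bits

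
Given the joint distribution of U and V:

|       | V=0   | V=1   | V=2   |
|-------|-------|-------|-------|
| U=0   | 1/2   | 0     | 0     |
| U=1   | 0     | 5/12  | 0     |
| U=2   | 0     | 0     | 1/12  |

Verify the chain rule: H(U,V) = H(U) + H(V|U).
Left side:
H(U,V) = -[(1/2)·log₂(1/2) + (5/12)·log₂(5/12) + (1/12)·log₂(1/12)]
  = 0.5000 + 0.5263 + 0.2987
  = 1.3250 bits

Right side:
Marginal P(U) (row sums):
  P(U=0) = 1/2 + 0 + 0 = 1/2
  P(U=1) = 0 + 5/12 + 0 = 5/12
  P(U=2) = 0 + 0 + 1/12 = 1/12
H(U) = -[(1/2)·log₂(1/2) + (5/12)·log₂(5/12) + (1/12)·log₂(1/12)]
  = 0.5000 + 0.5263 + 0.2987
  = 1.3250 bits
H(V|U) = -Σ P(U,V)·log₂ P(V|U), where P(V|U) = P(U,V) / P(U)
  (cells with P(U,V) = 0 contribute 0)
  (U=0,V=0): P(V|U) = (1/2)/(1/2) = 1;  -(1/2)·log₂(1) = 0.0000
  (U=1,V=1): P(V|U) = (5/12)/(5/12) = 1;  -(5/12)·log₂(1) = 0.0000
  (U=2,V=2): P(V|U) = (1/12)/(1/12) = 1;  -(1/12)·log₂(1) = 0.0000
H(V|U) = 0.0000 + 0.0000 + 0.0000
  = 0.0000 bits
H(U) + H(V|U) = 1.3250 + 0.0000 = 1.3250 bits

Both sides equal 1.3250 bits, so the chain rule holds ✓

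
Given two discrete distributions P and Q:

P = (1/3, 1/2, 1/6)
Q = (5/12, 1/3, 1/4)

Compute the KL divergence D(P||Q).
D(P||Q) = Σ P(i) log₂(P(i)/Q(i))
  i=0: (1/3) × log₂((1/3)/(5/12)) = (1/3) × log₂(4/5) = -0.1073
  i=1: (1/2) × log₂((1/2)/(1/3)) = (1/2) × log₂(3/2) = 0.2925
  i=2: (1/6) × log₂((1/6)/(1/4)) = (1/6) × log₂(2/3) = -0.0975
D(P||Q) = -0.1073 + 0.2925 - 0.0975
  = 0.0877 bits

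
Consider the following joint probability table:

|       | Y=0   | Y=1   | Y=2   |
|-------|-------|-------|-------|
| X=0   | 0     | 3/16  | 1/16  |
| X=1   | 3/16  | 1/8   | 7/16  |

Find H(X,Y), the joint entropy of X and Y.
H(X,Y) = -Σ P(X,Y) log₂ P(X,Y), summed over the non-zero cells:
H(X,Y) = -[(3/16)·log₂(3/16) + (1/16)·log₂(1/16) + (3/16)·log₂(3/16) + (1/8)·log₂(1/8) + (7/16)·log₂(7/16)]
  = 0.4528 + 0.2500 + 0.4528 + 0.3750 + 0.5218
  = 2.0524 bits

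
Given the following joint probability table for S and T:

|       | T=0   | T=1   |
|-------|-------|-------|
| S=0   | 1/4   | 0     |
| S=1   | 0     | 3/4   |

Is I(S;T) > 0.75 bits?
Marginal P(S) (row sums):
  P(S=0) = 1/4 + 0 = 1/4
  P(S=1) = 0 + 3/4 = 3/4
Marginal P(T) (column sums):
  P(T=0) = 1/4 + 0 = 1/4
  P(T=1) = 0 + 3/4 = 3/4

H(S) = -[(1/4)·log₂(1/4) + (3/4)·log₂(3/4)]
  = 0.5000 + 0.3113
  = 0.8113 bits
H(T) = -[(1/4)·log₂(1/4) + (3/4)·log₂(3/4)]
  = 0.5000 + 0.3113
  = 0.8113 bits
H(S,T) = -[(1/4)·log₂(1/4) + (3/4)·log₂(3/4)]
  = 0.5000 + 0.3113
  = 0.8113 bits

I(S;T) = H(S) + H(T) - H(S,T)
  = 0.8113 + 0.8113 - 0.8113
  = 0.8113 bits

Yes. I(S;T) = 0.8113 bits, which is > 0.75 bits.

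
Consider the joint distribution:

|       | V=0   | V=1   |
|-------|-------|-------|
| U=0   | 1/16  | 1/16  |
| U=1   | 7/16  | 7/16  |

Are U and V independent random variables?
Marginal P(U) (row sums):
  P(U=0) = 1/16 + 1/16 = 1/8
  P(U=1) = 7/16 + 7/16 = 7/8
Marginal P(V) (column sums):
  P(V=0) = 1/16 + 7/16 = 1/2
  P(V=1) = 1/16 + 7/16 = 1/2

U and V are independent iff P(U=i,V=j) = P(U=i)·P(V=j) for every cell.
  P(U=0)·P(V=0) = 1/8 × 1/2 = 1/16 = P(U=0,V=0) ✓
  P(U=0)·P(V=1) = 1/8 × 1/2 = 1/16 = P(U=0,V=1) ✓
  P(U=1)·P(V=0) = 7/8 × 1/2 = 7/16 = P(U=1,V=0) ✓
  P(U=1)·P(V=1) = 7/8 × 1/2 = 7/16 = P(U=1,V=1) ✓

Yes, U and V are independent: every cell factors, so I(U;V) = 0 bits.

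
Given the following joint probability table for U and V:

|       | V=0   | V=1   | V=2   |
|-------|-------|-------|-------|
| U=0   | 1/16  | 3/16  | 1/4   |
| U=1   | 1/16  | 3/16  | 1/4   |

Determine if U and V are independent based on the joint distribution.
Marginal P(U) (row sums):
  P(U=0) = 1/16 + 3/16 + 1/4 = 1/2
  P(U=1) = 1/16 + 3/16 + 1/4 = 1/2
Marginal P(V) (column sums):
  P(V=0) = 1/16 + 1/16 = 1/8
  P(V=1) = 3/16 + 3/16 = 3/8
  P(V=2) = 1/4 + 1/4 = 1/2

U and V are independent iff P(U=i,V=j) = P(U=i)·P(V=j) for every cell.
  P(U=0)·P(V=0) = 1/2 × 1/8 = 1/16 = P(U=0,V=0) ✓
  P(U=0)·P(V=1) = 1/2 × 3/8 = 3/16 = P(U=0,V=1) ✓
  P(U=0)·P(V=2) = 1/2 × 1/2 = 1/4 = P(U=0,V=2) ✓
  P(U=1)·P(V=0) = 1/2 × 1/8 = 1/16 = P(U=1,V=0) ✓
  P(U=1)·P(V=1) = 1/2 × 3/8 = 3/16 = P(U=1,V=1) ✓
  P(U=1)·P(V=2) = 1/2 × 1/2 = 1/4 = P(U=1,V=2) ✓

Yes, U and V are independent: every cell factors, so I(U;V) = 0 bits.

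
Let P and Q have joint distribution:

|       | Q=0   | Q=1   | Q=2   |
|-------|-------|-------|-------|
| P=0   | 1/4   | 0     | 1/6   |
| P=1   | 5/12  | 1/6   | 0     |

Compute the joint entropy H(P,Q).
H(P,Q) = -Σ P(P,Q) log₂ P(P,Q), summed over the non-zero cells:
H(P,Q) = -[(1/4)·log₂(1/4) + (1/6)·log₂(1/6) + (5/12)·log₂(5/12) + (1/6)·log₂(1/6)]
  = 0.5000 + 0.4308 + 0.5263 + 0.4308
  = 1.8879 bits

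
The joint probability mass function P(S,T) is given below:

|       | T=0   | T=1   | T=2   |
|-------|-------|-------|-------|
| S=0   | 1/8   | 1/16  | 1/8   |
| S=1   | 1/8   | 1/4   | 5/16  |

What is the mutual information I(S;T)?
Marginal P(S) (row sums):
  P(S=0) = 1/8 + 1/16 + 1/8 = 5/16
  P(S=1) = 1/8 + 1/4 + 5/16 = 11/16
Marginal P(T) (column sums):
  P(T=0) = 1/8 + 1/8 = 1/4
  P(T=1) = 1/16 + 1/4 = 5/16
  P(T=2) = 1/8 + 5/16 = 7/16

H(S) = -[(5/16)·log₂(5/16) + (11/16)·log₂(11/16)]
  = 0.5244 + 0.3716
  = 0.8960 bits
H(T) = -[(1/4)·log₂(1/4) + (5/16)·log₂(5/16) + (7/16)·log₂(7/16)]
  = 0.5000 + 0.5244 + 0.5218
  = 1.5462 bits
H(S,T) = -[(1/8)·log₂(1/8) + (1/16)·log₂(1/16) + (1/8)·log₂(1/8) + (1/8)·log₂(1/8) + (1/4)·log₂(1/4) + (5/16)·log₂(5/16)]
  = 0.3750 + 0.2500 + 0.3750 + 0.3750 + 0.5000 + 0.5244
  = 2.3994 bits

I(S;T) = H(S) + H(T) - H(S,T)
  = 0.8960 + 1.5462 - 2.3994
  = 0.0428 bits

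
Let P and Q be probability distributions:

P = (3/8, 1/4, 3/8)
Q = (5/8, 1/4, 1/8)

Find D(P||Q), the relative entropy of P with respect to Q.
D(P||Q) = Σ P(i) log₂(P(i)/Q(i))
  i=0: (3/8) × log₂((3/8)/(5/8)) = (3/8) × log₂(3/5) = -0.2764
  i=1: (1/4) × log₂((1/4)/(1/4)) = (1/4) × log₂(1) = 0.0000
  i=2: (3/8) × log₂((3/8)/(1/8)) = (3/8) × log₂(3) = 0.5944
D(P||Q) = -0.2764 + 0.0000 + 0.5944
  = 0.3180 bits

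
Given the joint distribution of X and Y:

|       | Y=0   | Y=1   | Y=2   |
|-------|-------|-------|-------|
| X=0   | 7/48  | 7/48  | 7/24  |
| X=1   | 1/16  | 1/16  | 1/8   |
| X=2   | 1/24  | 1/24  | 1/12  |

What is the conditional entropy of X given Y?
Marginal P(Y) (column sums):
  P(Y=0) = 7/48 + 1/16 + 1/24 = 1/4
  P(Y=1) = 7/48 + 1/16 + 1/24 = 1/4
  P(Y=2) = 7/24 + 1/8 + 1/12 = 1/2

H(X|Y) = -Σ P(X,Y)·log₂ P(X|Y), where P(X|Y) = P(X,Y) / P(Y)
  (X=0,Y=0): P(X|Y) = (7/48)/(1/4) = 7/12;  -(7/48)·log₂(7/12) = 0.1134
  (X=0,Y=1): P(X|Y) = (7/48)/(1/4) = 7/12;  -(7/48)·log₂(7/12) = 0.1134
  (X=0,Y=2): P(X|Y) = (7/24)/(1/2) = 7/12;  -(7/24)·log₂(7/12) = 0.2268
  (X=1,Y=0): P(X|Y) = (1/16)/(1/4) = 1/4;  -(1/16)·log₂(1/4) = 0.1250
  (X=1,Y=1): P(X|Y) = (1/16)/(1/4) = 1/4;  -(1/16)·log₂(1/4) = 0.1250
  (X=1,Y=2): P(X|Y) = (1/8)/(1/2) = 1/4;  -(1/8)·log₂(1/4) = 0.2500
  (X=2,Y=0): P(X|Y) = (1/24)/(1/4) = 1/6;  -(1/24)·log₂(1/6) = 0.1077
  (X=2,Y=1): P(X|Y) = (1/24)/(1/4) = 1/6;  -(1/24)·log₂(1/6) = 0.1077
  (X=2,Y=2): P(X|Y) = (1/12)/(1/2) = 1/6;  -(1/12)·log₂(1/6) = 0.2154
H(X|Y) = 0.1134 + 0.1134 + 0.2268 + 0.1250 + 0.1250 + 0.2500 + 0.1077 + 0.1077 + 0.2154
  = 1.3844 bits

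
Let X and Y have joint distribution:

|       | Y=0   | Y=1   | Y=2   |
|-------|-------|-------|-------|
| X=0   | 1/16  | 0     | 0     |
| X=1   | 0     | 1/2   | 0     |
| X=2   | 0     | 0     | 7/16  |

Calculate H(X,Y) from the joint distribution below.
H(X,Y) = -Σ P(X,Y) log₂ P(X,Y), summed over the non-zero cells:
H(X,Y) = -[(1/16)·log₂(1/16) + (1/2)·log₂(1/2) + (7/16)·log₂(7/16)]
  = 0.2500 + 0.5000 + 0.5218
  = 1.2718 bits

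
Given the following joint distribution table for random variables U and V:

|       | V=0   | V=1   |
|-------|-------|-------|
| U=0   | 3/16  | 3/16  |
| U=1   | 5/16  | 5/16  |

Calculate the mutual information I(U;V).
Marginal P(U) (row sums):
  P(U=0) = 3/16 + 3/16 = 3/8
  P(U=1) = 5/16 + 5/16 = 5/8
Marginal P(V) (column sums):
  P(V=0) = 3/16 + 5/16 = 1/2
  P(V=1) = 3/16 + 5/16 = 1/2

H(U) = -[(3/8)·log₂(3/8) + (5/8)·log₂(5/8)]
  = 0.5306 + 0.4238
  = 0.9544 bits
H(V) = -[(1/2)·log₂(1/2) + (1/2)·log₂(1/2)]
  = 0.5000 + 0.5000
  = 1.0000 bits
H(U,V) = -[(3/16)·log₂(3/16) + (3/16)·log₂(3/16) + (5/16)·log₂(5/16) + (5/16)·log₂(5/16)]
  = 0.4528 + 0.4528 + 0.5244 + 0.5244
  = 1.9544 bits

I(U;V) = H(U) + H(V) - H(U,V)
  = 0.9544 + 1.0000 - 1.9544
  = 0.0000 bits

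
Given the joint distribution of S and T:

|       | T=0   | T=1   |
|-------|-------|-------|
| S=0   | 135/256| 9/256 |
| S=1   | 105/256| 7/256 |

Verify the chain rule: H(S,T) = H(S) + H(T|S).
Left side:
H(S,T) = -[(135/256)·log₂(135/256) + (9/256)·log₂(9/256) + (105/256)·log₂(105/256) + (7/256)·log₂(7/256)]
  = 0.4868 + 0.1698 + 0.5274 + 0.1420
  = 1.3260 bits

Right side:
Marginal P(S) (row sums):
  P(S=0) = 135/256 + 9/256 = 9/16
  P(S=1) = 105/256 + 7/256 = 7/16
H(S) = -[(9/16)·log₂(9/16) + (7/16)·log₂(7/16)]
  = 0.4669 + 0.5218
  = 0.9887 bits
H(T|S) = -Σ P(S,T)·log₂ P(T|S), where P(T|S) = P(S,T) / P(S)
  (S=0,T=0): P(T|S) = (135/256)/(9/16) = 15/16;  -(135/256)·log₂(15/16) = 0.0491
  (S=0,T=1): P(T|S) = (9/256)/(9/16) = 1/16;  -(9/256)·log₂(1/16) = 0.1406
  (S=1,T=0): P(T|S) = (105/256)/(7/16) = 15/16;  -(105/256)·log₂(15/16) = 0.0382
  (S=1,T=1): P(T|S) = (7/256)/(7/16) = 1/16;  -(7/256)·log₂(1/16) = 0.1094
H(T|S) = 0.0491 + 0.1406 + 0.0382 + 0.1094
  = 0.3373 bits
H(S) + H(T|S) = 0.9887 + 0.3373 = 1.3260 bits

Both sides equal 1.3260 bits, so the chain rule holds ✓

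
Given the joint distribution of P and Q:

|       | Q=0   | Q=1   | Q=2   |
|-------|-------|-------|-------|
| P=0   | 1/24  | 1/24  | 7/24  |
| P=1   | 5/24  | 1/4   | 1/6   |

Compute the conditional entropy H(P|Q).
Marginal P(Q) (column sums):
  P(Q=0) = 1/24 + 5/24 = 1/4
  P(Q=1) = 1/24 + 1/4 = 7/24
  P(Q=2) = 7/24 + 1/6 = 11/24

H(P|Q) = -Σ P(P,Q)·log₂ P(P|Q), where P(P|Q) = P(P,Q) / P(Q)
  (P=0,Q=0): P(P|Q) = (1/24)/(1/4) = 1/6;  -(1/24)·log₂(1/6) = 0.1077
  (P=0,Q=1): P(P|Q) = (1/24)/(7/24) = 1/7;  -(1/24)·log₂(1/7) = 0.1170
  (P=0,Q=2): P(P|Q) = (7/24)/(11/24) = 7/11;  -(7/24)·log₂(7/11) = 0.1902
  (P=1,Q=0): P(P|Q) = (5/24)/(1/4) = 5/6;  -(5/24)·log₂(5/6) = 0.0548
  (P=1,Q=1): P(P|Q) = (1/4)/(7/24) = 6/7;  -(1/4)·log₂(6/7) = 0.0556
  (P=1,Q=2): P(P|Q) = (1/6)/(11/24) = 4/11;  -(1/6)·log₂(4/11) = 0.2432
H(P|Q) = 0.1077 + 0.1170 + 0.1902 + 0.0548 + 0.0556 + 0.2432
  = 0.7685 bits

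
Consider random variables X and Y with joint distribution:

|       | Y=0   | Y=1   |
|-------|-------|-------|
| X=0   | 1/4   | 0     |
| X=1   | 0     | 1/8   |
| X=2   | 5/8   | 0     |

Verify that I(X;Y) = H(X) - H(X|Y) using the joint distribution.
Left side, from I(X;Y) = H(X) + H(Y) - H(X,Y):
Marginal P(X) (row sums):
  P(X=0) = 1/4 + 0 = 1/4
  P(X=1) = 0 + 1/8 = 1/8
  P(X=2) = 5/8 + 0 = 5/8
Marginal P(Y) (column sums):
  P(Y=0) = 1/4 + 0 + 5/8 = 7/8
  P(Y=1) = 0 + 1/8 + 0 = 1/8

H(X) = -[(1/4)·log₂(1/4) + (1/8)·log₂(1/8) + (5/8)·log₂(5/8)]
  = 0.5000 + 0.3750 + 0.4238
  = 1.2988 bits
H(Y) = -[(7/8)·log₂(7/8) + (1/8)·log₂(1/8)]
  = 0.1686 + 0.3750
  = 0.5436 bits
H(X,Y) = -[(1/4)·log₂(1/4) + (1/8)·log₂(1/8) + (5/8)·log₂(5/8)]
  = 0.5000 + 0.3750 + 0.4238
  = 1.2988 bits

I(X;Y) = H(X) + H(Y) - H(X,Y)
  = 1.2988 + 0.5436 - 1.2988
  = 0.5436 bits

Right side, with H(X|Y) computed directly from the conditional probabilities:
H(X|Y) = -Σ P(X,Y)·log₂ P(X|Y), where P(X|Y) = P(X,Y) / P(Y)
  (cells with P(X,Y) = 0 contribute 0)
  (X=0,Y=0): P(X|Y) = (1/4)/(7/8) = 2/7;  -(1/4)·log₂(2/7) = 0.4518
  (X=1,Y=1): P(X|Y) = (1/8)/(1/8) = 1;  -(1/8)·log₂(1) = 0.0000
  (X=2,Y=0): P(X|Y) = (5/8)/(7/8) = 5/7;  -(5/8)·log₂(5/7) = 0.3034
H(X|Y) = 0.4518 + 0.0000 + 0.3034
  = 0.7552 bits
H(X) - H(X|Y) = 1.2988 - 0.7552 = 0.5436 bits

Both sides equal 0.5436 bits, so I(X;Y) = H(X) - H(X|Y) ✓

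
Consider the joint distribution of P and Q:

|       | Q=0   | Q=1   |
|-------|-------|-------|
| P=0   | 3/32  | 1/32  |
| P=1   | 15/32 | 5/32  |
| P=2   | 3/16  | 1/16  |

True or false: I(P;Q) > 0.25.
Marginal P(P) (row sums):
  P(P=0) = 3/32 + 1/32 = 1/8
  P(P=1) = 15/32 + 5/32 = 5/8
  P(P=2) = 3/16 + 1/16 = 1/4
Marginal P(Q) (column sums):
  P(Q=0) = 3/32 + 15/32 + 3/16 = 3/4
  P(Q=1) = 1/32 + 5/32 + 1/16 = 1/4

H(P) = -[(1/8)·log₂(1/8) + (5/8)·log₂(5/8) + (1/4)·log₂(1/4)]
  = 0.3750 + 0.4238 + 0.5000
  = 1.2988 bits
H(Q) = -[(3/4)·log₂(3/4) + (1/4)·log₂(1/4)]
  = 0.3113 + 0.5000
  = 0.8113 bits
H(P,Q) = -[(3/32)·log₂(3/32) + (1/32)·log₂(1/32) + (15/32)·log₂(15/32) + (5/32)·log₂(5/32) + (3/16)·log₂(3/16) + (1/16)·log₂(1/16)]
  = 0.3202 + 0.1563 + 0.5124 + 0.4184 + 0.4528 + 0.2500
  = 2.1101 bits

I(P;Q) = H(P) + H(Q) - H(P,Q)
  = 1.2988 + 0.8113 - 2.1101
  = 0.0000 bits

False. I(P;Q) = 0.0000 bits, which is ≤ 0.25 bits.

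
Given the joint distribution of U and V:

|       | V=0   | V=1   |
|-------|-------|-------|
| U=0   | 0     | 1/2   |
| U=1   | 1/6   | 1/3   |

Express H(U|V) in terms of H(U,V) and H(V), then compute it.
H(U|V) = H(U,V) - H(V)

Marginal P(V) (column sums):
  P(V=0) = 0 + 1/6 = 1/6
  P(V=1) = 1/2 + 1/3 = 5/6

H(U,V) = -[(1/2)·log₂(1/2) + (1/6)·log₂(1/6) + (1/3)·log₂(1/3)]
  = 0.5000 + 0.4308 + 0.5283
  = 1.4591 bits
H(V) = -[(1/6)·log₂(1/6) + (5/6)·log₂(5/6)]
  = 0.4308 + 0.2192
  = 0.6500 bits

H(U|V) = 1.4591 - 0.6500 = 0.8091 bits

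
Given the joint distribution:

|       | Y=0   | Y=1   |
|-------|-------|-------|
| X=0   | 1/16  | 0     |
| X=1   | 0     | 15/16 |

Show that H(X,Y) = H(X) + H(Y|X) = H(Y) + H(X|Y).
Marginal P(X) (row sums):
  P(X=0) = 1/16 + 0 = 1/16
  P(X=1) = 0 + 15/16 = 15/16
Marginal P(Y) (column sums):
  P(Y=0) = 1/16 + 0 = 1/16
  P(Y=1) = 0 + 15/16 = 15/16

Decomposition 1: H(X) + H(Y|X)
H(X) = -[(1/16)·log₂(1/16) + (15/16)·log₂(15/16)]
  = 0.2500 + 0.0873
  = 0.3373 bits
H(Y|X) = -Σ P(X,Y)·log₂ P(Y|X), where P(Y|X) = P(X,Y) / P(X)
  (cells with P(X,Y) = 0 contribute 0)
  (X=0,Y=0): P(Y|X) = (1/16)/(1/16) = 1;  -(1/16)·log₂(1) = 0.0000
  (X=1,Y=1): P(Y|X) = (15/16)/(15/16) = 1;  -(15/16)·log₂(1) = 0.0000
H(Y|X) = 0.0000 + 0.0000
  = 0.0000 bits
H(X) + H(Y|X) = 0.3373 + 0.0000 = 0.3373 bits

Decomposition 2: H(Y) + H(X|Y)
H(Y) = -[(1/16)·log₂(1/16) + (15/16)·log₂(15/16)]
  = 0.2500 + 0.0873
  = 0.3373 bits
H(X|Y) = -Σ P(X,Y)·log₂ P(X|Y), where P(X|Y) = P(X,Y) / P(Y)
  (cells with P(X,Y) = 0 contribute 0)
  (X=0,Y=0): P(X|Y) = (1/16)/(1/16) = 1;  -(1/16)·log₂(1) = 0.0000
  (X=1,Y=1): P(X|Y) = (15/16)/(15/16) = 1;  -(15/16)·log₂(1) = 0.0000
H(X|Y) = 0.0000 + 0.0000
  = 0.0000 bits
H(Y) + H(X|Y) = 0.3373 + 0.0000 = 0.3373 bits

Direct computation of the joint entropy:
H(X,Y) = -[(1/16)·log₂(1/16) + (15/16)·log₂(15/16)]
  = 0.2500 + 0.0873
  = 0.3373 bits

All three agree: H(X,Y) = 0.3373 bits ✓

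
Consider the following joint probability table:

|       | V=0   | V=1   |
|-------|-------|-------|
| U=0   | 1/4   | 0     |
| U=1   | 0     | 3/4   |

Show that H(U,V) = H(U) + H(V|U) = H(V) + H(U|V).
Marginal P(U) (row sums):
  P(U=0) = 1/4 + 0 = 1/4
  P(U=1) = 0 + 3/4 = 3/4
Marginal P(V) (column sums):
  P(V=0) = 1/4 + 0 = 1/4
  P(V=1) = 0 + 3/4 = 3/4

Decomposition 1: H(U) + H(V|U)
H(U) = -[(1/4)·log₂(1/4) + (3/4)·log₂(3/4)]
  = 0.5000 + 0.3113
  = 0.8113 bits
H(V|U) = -Σ P(U,V)·log₂ P(V|U), where P(V|U) = P(U,V) / P(U)
  (cells with P(U,V) = 0 contribute 0)
  (U=0,V=0): P(V|U) = (1/4)/(1/4) = 1;  -(1/4)·log₂(1) = 0.0000
  (U=1,V=1): P(V|U) = (3/4)/(3/4) = 1;  -(3/4)·log₂(1) = 0.0000
H(V|U) = 0.0000 + 0.0000
  = 0.0000 bits
H(U) + H(V|U) = 0.8113 + 0.0000 = 0.8113 bits

Decomposition 2: H(V) + H(U|V)
H(V) = -[(1/4)·log₂(1/4) + (3/4)·log₂(3/4)]
  = 0.5000 + 0.3113
  = 0.8113 bits
H(U|V) = -Σ P(U,V)·log₂ P(U|V), where P(U|V) = P(U,V) / P(V)
  (cells with P(U,V) = 0 contribute 0)
  (U=0,V=0): P(U|V) = (1/4)/(1/4) = 1;  -(1/4)·log₂(1) = 0.0000
  (U=1,V=1): P(U|V) = (3/4)/(3/4) = 1;  -(3/4)·log₂(1) = 0.0000
H(U|V) = 0.0000 + 0.0000
  = 0.0000 bits
H(V) + H(U|V) = 0.8113 + 0.0000 = 0.8113 bits

Direct computation of the joint entropy:
H(U,V) = -[(1/4)·log₂(1/4) + (3/4)·log₂(3/4)]
  = 0.5000 + 0.3113
  = 0.8113 bits

All three agree: H(U,V) = 0.8113 bits ✓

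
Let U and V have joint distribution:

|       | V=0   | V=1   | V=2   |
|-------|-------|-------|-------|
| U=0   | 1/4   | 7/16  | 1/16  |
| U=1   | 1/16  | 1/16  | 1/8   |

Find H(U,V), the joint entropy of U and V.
H(U,V) = -Σ P(U,V) log₂ P(U,V), summed over the non-zero cells:
H(U,V) = -[(1/4)·log₂(1/4) + (7/16)·log₂(7/16) + (1/16)·log₂(1/16) + (1/16)·log₂(1/16) + (1/16)·log₂(1/16) + (1/8)·log₂(1/8)]
  = 0.5000 + 0.5218 + 0.2500 + 0.2500 + 0.2500 + 0.3750
  = 2.1468 bits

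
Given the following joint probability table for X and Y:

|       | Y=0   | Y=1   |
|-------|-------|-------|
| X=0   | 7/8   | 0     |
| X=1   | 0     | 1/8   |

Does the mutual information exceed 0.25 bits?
Marginal P(X) (row sums):
  P(X=0) = 7/8 + 0 = 7/8
  P(X=1) = 0 + 1/8 = 1/8
Marginal P(Y) (column sums):
  P(Y=0) = 7/8 + 0 = 7/8
  P(Y=1) = 0 + 1/8 = 1/8

H(X) = -[(7/8)·log₂(7/8) + (1/8)·log₂(1/8)]
  = 0.1686 + 0.3750
  = 0.5436 bits
H(Y) = -[(7/8)·log₂(7/8) + (1/8)·log₂(1/8)]
  = 0.1686 + 0.3750
  = 0.5436 bits
H(X,Y) = -[(7/8)·log₂(7/8) + (1/8)·log₂(1/8)]
  = 0.1686 + 0.3750
  = 0.5436 bits

I(X;Y) = H(X) + H(Y) - H(X,Y)
  = 0.5436 + 0.5436 - 0.5436
  = 0.5436 bits

Yes. I(X;Y) = 0.5436 bits, which is > 0.25 bits.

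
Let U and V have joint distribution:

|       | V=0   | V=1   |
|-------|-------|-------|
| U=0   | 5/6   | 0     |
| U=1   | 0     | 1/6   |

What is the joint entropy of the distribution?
H(U,V) = -Σ P(U,V) log₂ P(U,V), summed over the non-zero cells:
H(U,V) = -[(5/6)·log₂(5/6) + (1/6)·log₂(1/6)]
  = 0.2192 + 0.4308
  = 0.6500 bits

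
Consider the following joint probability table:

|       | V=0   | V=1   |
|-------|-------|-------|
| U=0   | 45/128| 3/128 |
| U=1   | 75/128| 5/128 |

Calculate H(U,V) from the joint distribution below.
H(U,V) = -Σ P(U,V) log₂ P(U,V), summed over the non-zero cells:
H(U,V) = -[(45/128)·log₂(45/128) + (3/128)·log₂(3/128) + (75/128)·log₂(75/128) + (5/128)·log₂(5/128)]
  = 0.5302 + 0.1269 + 0.4519 + 0.1827
  = 1.2917 bits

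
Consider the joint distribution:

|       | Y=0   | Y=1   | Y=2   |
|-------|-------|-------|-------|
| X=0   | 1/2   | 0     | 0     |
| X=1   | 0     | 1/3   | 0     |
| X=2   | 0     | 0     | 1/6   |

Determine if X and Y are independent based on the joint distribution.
Marginal P(X) (row sums):
  P(X=0) = 1/2 + 0 + 0 = 1/2
  P(X=1) = 0 + 1/3 + 0 = 1/3
  P(X=2) = 0 + 0 + 1/6 = 1/6
Marginal P(Y) (column sums):
  P(Y=0) = 1/2 + 0 + 0 = 1/2
  P(Y=1) = 0 + 1/3 + 0 = 1/3
  P(Y=2) = 0 + 0 + 1/6 = 1/6

X and Y are independent iff P(X=i,Y=j) = P(X=i)·P(Y=j) for every cell.
  P(X=0)·P(Y=0) = 1/2 × 1/2 = 1/4, but P(X=0,Y=0) = 1/2 ✗

No, X and Y are not independent. Quantitatively, I(X;Y) > 0:

H(X) = -[(1/2)·log₂(1/2) + (1/3)·log₂(1/3) + (1/6)·log₂(1/6)]
  = 0.5000 + 0.5283 + 0.4308
  = 1.4591 bits
H(Y) = -[(1/2)·log₂(1/2) + (1/3)·log₂(1/3) + (1/6)·log₂(1/6)]
  = 0.5000 + 0.5283 + 0.4308
  = 1.4591 bits
H(X,Y) = -[(1/2)·log₂(1/2) + (1/3)·log₂(1/3) + (1/6)·log₂(1/6)]
  = 0.5000 + 0.5283 + 0.4308
  = 1.4591 bits
I(X;Y) = H(X) + H(Y) - H(X,Y) = 1.4591 + 1.4591 - 1.4591 = 1.4591 bits > 0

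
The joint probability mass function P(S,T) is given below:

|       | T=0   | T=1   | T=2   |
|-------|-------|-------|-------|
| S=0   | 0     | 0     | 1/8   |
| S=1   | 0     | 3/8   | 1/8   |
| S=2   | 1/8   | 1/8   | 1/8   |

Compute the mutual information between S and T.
Marginal P(S) (row sums):
  P(S=0) = 0 + 0 + 1/8 = 1/8
  P(S=1) = 0 + 3/8 + 1/8 = 1/2
  P(S=2) = 1/8 + 1/8 + 1/8 = 3/8
Marginal P(T) (column sums):
  P(T=0) = 0 + 0 + 1/8 = 1/8
  P(T=1) = 0 + 3/8 + 1/8 = 1/2
  P(T=2) = 1/8 + 1/8 + 1/8 = 3/8

H(S) = -[(1/8)·log₂(1/8) + (1/2)·log₂(1/2) + (3/8)·log₂(3/8)]
  = 0.3750 + 0.5000 + 0.5306
  = 1.4056 bits
H(T) = -[(1/8)·log₂(1/8) + (1/2)·log₂(1/2) + (3/8)·log₂(3/8)]
  = 0.3750 + 0.5000 + 0.5306
  = 1.4056 bits
H(S,T) = -[(1/8)·log₂(1/8) + (3/8)·log₂(3/8) + (1/8)·log₂(1/8) + (1/8)·log₂(1/8) + (1/8)·log₂(1/8) + (1/8)·log₂(1/8)]
  = 0.3750 + 0.5306 + 0.3750 + 0.3750 + 0.3750 + 0.3750
  = 2.4056 bits

I(S;T) = H(S) + H(T) - H(S,T)
  = 1.4056 + 1.4056 - 2.4056
  = 0.4056 bits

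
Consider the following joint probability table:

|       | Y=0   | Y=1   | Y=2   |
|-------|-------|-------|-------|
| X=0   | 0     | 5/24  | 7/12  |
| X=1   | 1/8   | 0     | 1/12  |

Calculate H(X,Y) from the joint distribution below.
H(X,Y) = -Σ P(X,Y) log₂ P(X,Y), summed over the non-zero cells:
H(X,Y) = -[(5/24)·log₂(5/24) + (7/12)·log₂(7/12) + (1/8)·log₂(1/8) + (1/12)·log₂(1/12)]
  = 0.4715 + 0.4536 + 0.3750 + 0.2987
  = 1.5988 bits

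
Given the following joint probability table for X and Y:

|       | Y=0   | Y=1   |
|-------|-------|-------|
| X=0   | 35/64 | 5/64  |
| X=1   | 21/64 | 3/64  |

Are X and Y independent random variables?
Marginal P(X) (row sums):
  P(X=0) = 35/64 + 5/64 = 5/8
  P(X=1) = 21/64 + 3/64 = 3/8
Marginal P(Y) (column sums):
  P(Y=0) = 35/64 + 21/64 = 7/8
  P(Y=1) = 5/64 + 3/64 = 1/8

X and Y are independent iff P(X=i,Y=j) = P(X=i)·P(Y=j) for every cell.
  P(X=0)·P(Y=0) = 5/8 × 7/8 = 35/64 = P(X=0,Y=0) ✓
  P(X=0)·P(Y=1) = 5/8 × 1/8 = 5/64 = P(X=0,Y=1) ✓
  P(X=1)·P(Y=0) = 3/8 × 7/8 = 21/64 = P(X=1,Y=0) ✓
  P(X=1)·P(Y=1) = 3/8 × 1/8 = 3/64 = P(X=1,Y=1) ✓

Yes, X and Y are independent: every cell factors, so I(X;Y) = 0 bits.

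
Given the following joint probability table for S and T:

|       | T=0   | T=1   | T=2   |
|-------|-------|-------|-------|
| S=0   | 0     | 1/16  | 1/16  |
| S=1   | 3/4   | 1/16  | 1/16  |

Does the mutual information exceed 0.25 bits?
Marginal P(S) (row sums):
  P(S=0) = 0 + 1/16 + 1/16 = 1/8
  P(S=1) = 3/4 + 1/16 + 1/16 = 7/8
Marginal P(T) (column sums):
  P(T=0) = 0 + 3/4 = 3/4
  P(T=1) = 1/16 + 1/16 = 1/8
  P(T=2) = 1/16 + 1/16 = 1/8

H(S) = -[(1/8)·log₂(1/8) + (7/8)·log₂(7/8)]
  = 0.3750 + 0.1686
  = 0.5436 bits
H(T) = -[(3/4)·log₂(3/4) + (1/8)·log₂(1/8) + (1/8)·log₂(1/8)]
  = 0.3113 + 0.3750 + 0.3750
  = 1.0613 bits
H(S,T) = -[(1/16)·log₂(1/16) + (1/16)·log₂(1/16) + (3/4)·log₂(3/4) + (1/16)·log₂(1/16) + (1/16)·log₂(1/16)]
  = 0.2500 + 0.2500 + 0.3113 + 0.2500 + 0.2500
  = 1.3113 bits

I(S;T) = H(S) + H(T) - H(S,T)
  = 0.5436 + 1.0613 - 1.3113
  = 0.2936 bits

Yes. I(S;T) = 0.2936 bits, which is > 0.25 bits.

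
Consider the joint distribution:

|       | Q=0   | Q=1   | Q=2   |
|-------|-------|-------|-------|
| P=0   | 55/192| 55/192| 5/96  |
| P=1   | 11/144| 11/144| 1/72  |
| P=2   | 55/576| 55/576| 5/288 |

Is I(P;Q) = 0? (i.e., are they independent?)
Marginal P(P) (row sums):
  P(P=0) = 55/192 + 55/192 + 5/96 = 5/8
  P(P=1) = 11/144 + 11/144 + 1/72 = 1/6
  P(P=2) = 55/576 + 55/576 + 5/288 = 5/24
Marginal P(Q) (column sums):
  P(Q=0) = 55/192 + 11/144 + 55/576 = 11/24
  P(Q=1) = 55/192 + 11/144 + 55/576 = 11/24
  P(Q=2) = 5/96 + 1/72 + 5/288 = 1/12

P and Q are independent iff P(P=i,Q=j) = P(P=i)·P(Q=j) for every cell.
  P(P=0)·P(Q=0) = 5/8 × 11/24 = 55/192 = P(P=0,Q=0) ✓
  P(P=0)·P(Q=1) = 5/8 × 11/24 = 55/192 = P(P=0,Q=1) ✓
  P(P=0)·P(Q=2) = 5/8 × 1/12 = 5/96 = P(P=0,Q=2) ✓
  P(P=1)·P(Q=0) = 1/6 × 11/24 = 11/144 = P(P=1,Q=0) ✓
  P(P=1)·P(Q=1) = 1/6 × 11/24 = 11/144 = P(P=1,Q=1) ✓
  P(P=1)·P(Q=2) = 1/6 × 1/12 = 1/72 = P(P=1,Q=2) ✓
  P(P=2)·P(Q=0) = 5/24 × 11/24 = 55/576 = P(P=2,Q=0) ✓
  P(P=2)·P(Q=1) = 5/24 × 11/24 = 55/576 = P(P=2,Q=1) ✓
  P(P=2)·P(Q=2) = 5/24 × 1/12 = 5/288 = P(P=2,Q=2) ✓

Yes, P and Q are independent: every cell factors, so I(P;Q) = 0 bits.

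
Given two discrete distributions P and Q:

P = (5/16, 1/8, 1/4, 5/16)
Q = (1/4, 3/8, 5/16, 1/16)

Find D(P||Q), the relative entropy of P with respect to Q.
D(P||Q) = Σ P(i) log₂(P(i)/Q(i))
  i=0: (5/16) × log₂((5/16)/(1/4)) = (5/16) × log₂(5/4) = 0.1006
  i=1: (1/8) × log₂((1/8)/(3/8)) = (1/8) × log₂(1/3) = -0.1981
  i=2: (1/4) × log₂((1/4)/(5/16)) = (1/4) × log₂(4/5) = -0.0805
  i=3: (5/16) × log₂((5/16)/(1/16)) = (5/16) × log₂(5) = 0.7256
D(P||Q) = 0.1006 - 0.1981 - 0.0805 + 0.7256
  = 0.5476 bits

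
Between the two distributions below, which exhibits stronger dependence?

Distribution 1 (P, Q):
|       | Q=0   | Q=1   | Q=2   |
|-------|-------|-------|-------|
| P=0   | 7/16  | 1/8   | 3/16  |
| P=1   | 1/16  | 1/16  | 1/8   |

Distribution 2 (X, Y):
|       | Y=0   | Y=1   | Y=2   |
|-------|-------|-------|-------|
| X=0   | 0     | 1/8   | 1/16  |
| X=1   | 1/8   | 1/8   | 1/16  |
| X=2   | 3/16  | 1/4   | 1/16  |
Distribution 1 (P, Q):
Marginal P(P) (row sums):
  P(P=0) = 7/16 + 1/8 + 3/16 = 3/4
  P(P=1) = 1/16 + 1/16 + 1/8 = 1/4
Marginal P(Q) (column sums):
  P(Q=0) = 7/16 + 1/16 = 1/2
  P(Q=1) = 1/8 + 1/16 = 3/16
  P(Q=2) = 3/16 + 1/8 = 5/16

H(P) = -[(3/4)·log₂(3/4) + (1/4)·log₂(1/4)]
  = 0.3113 + 0.5000
  = 0.8113 bits
H(Q) = -[(1/2)·log₂(1/2) + (3/16)·log₂(3/16) + (5/16)·log₂(5/16)]
  = 0.5000 + 0.4528 + 0.5244
  = 1.4772 bits
H(P,Q) = -[(7/16)·log₂(7/16) + (1/8)·log₂(1/8) + (3/16)·log₂(3/16) + (1/16)·log₂(1/16) + (1/16)·log₂(1/16) + (1/8)·log₂(1/8)]
  = 0.5218 + 0.3750 + 0.4528 + 0.2500 + 0.2500 + 0.3750
  = 2.2246 bits

I(P;Q) = H(P) + H(Q) - H(P,Q)
  = 0.8113 + 1.4772 - 2.2246
  = 0.0639 bits

Distribution 2 (X, Y):
Marginal P(X) (row sums):
  P(X=0) = 0 + 1/8 + 1/16 = 3/16
  P(X=1) = 1/8 + 1/8 + 1/16 = 5/16
  P(X=2) = 3/16 + 1/4 + 1/16 = 1/2
Marginal P(Y) (column sums):
  P(Y=0) = 0 + 1/8 + 3/16 = 5/16
  P(Y=1) = 1/8 + 1/8 + 1/4 = 1/2
  P(Y=2) = 1/16 + 1/16 + 1/16 = 3/16

H(X) = -[(3/16)·log₂(3/16) + (5/16)·log₂(5/16) + (1/2)·log₂(1/2)]
  = 0.4528 + 0.5244 + 0.5000
  = 1.4772 bits
H(Y) = -[(5/16)·log₂(5/16) + (1/2)·log₂(1/2) + (3/16)·log₂(3/16)]
  = 0.5244 + 0.5000 + 0.4528
  = 1.4772 bits
H(X,Y) = -[(1/8)·log₂(1/8) + (1/16)·log₂(1/16) + (1/8)·log₂(1/8) + (1/8)·log₂(1/8) + (1/16)·log₂(1/16) + (3/16)·log₂(3/16) + (1/4)·log₂(1/4) + (1/16)·log₂(1/16)]
  = 0.3750 + 0.2500 + 0.3750 + 0.3750 + 0.2500 + 0.4528 + 0.5000 + 0.2500
  = 2.8278 bits

I(X;Y) = H(X) + H(Y) - H(X,Y)
  = 1.4772 + 1.4772 - 2.8278
  = 0.1266 bits

I(X;Y) = 0.1266 bits > I(P;Q) = 0.0639 bits, so (X, Y) has the higher mutual information (stronger dependence).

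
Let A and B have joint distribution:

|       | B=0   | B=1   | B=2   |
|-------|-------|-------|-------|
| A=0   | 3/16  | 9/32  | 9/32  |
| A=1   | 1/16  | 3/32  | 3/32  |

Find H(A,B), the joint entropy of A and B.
H(A,B) = -Σ P(A,B) log₂ P(A,B), summed over the non-zero cells:
H(A,B) = -[(3/16)·log₂(3/16) + (9/32)·log₂(9/32) + (9/32)·log₂(9/32) + (1/16)·log₂(1/16) + (3/32)·log₂(3/32) + (3/32)·log₂(3/32)]
  = 0.4528 + 0.5147 + 0.5147 + 0.2500 + 0.3202 + 0.3202
  = 2.3726 bits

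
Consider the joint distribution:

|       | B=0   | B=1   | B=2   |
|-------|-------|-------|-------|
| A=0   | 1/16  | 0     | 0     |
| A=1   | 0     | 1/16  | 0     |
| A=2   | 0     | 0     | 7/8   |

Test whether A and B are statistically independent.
Marginal P(A) (row sums):
  P(A=0) = 1/16 + 0 + 0 = 1/16
  P(A=1) = 0 + 1/16 + 0 = 1/16
  P(A=2) = 0 + 0 + 7/8 = 7/8
Marginal P(B) (column sums):
  P(B=0) = 1/16 + 0 + 0 = 1/16
  P(B=1) = 0 + 1/16 + 0 = 1/16
  P(B=2) = 0 + 0 + 7/8 = 7/8

A and B are independent iff P(A=i,B=j) = P(A=i)·P(B=j) for every cell.
  P(A=0)·P(B=0) = 1/16 × 1/16 = 1/256, but P(A=0,B=0) = 1/16 ✗

No, A and B are not independent. Quantitatively, I(A;B) > 0:

H(A) = -[(1/16)·log₂(1/16) + (1/16)·log₂(1/16) + (7/8)·log₂(7/8)]
  = 0.2500 + 0.2500 + 0.1686
  = 0.6686 bits
H(B) = -[(1/16)·log₂(1/16) + (1/16)·log₂(1/16) + (7/8)·log₂(7/8)]
  = 0.2500 + 0.2500 + 0.1686
  = 0.6686 bits
H(A,B) = -[(1/16)·log₂(1/16) + (1/16)·log₂(1/16) + (7/8)·log₂(7/8)]
  = 0.2500 + 0.2500 + 0.1686
  = 0.6686 bits
I(A;B) = H(A) + H(B) - H(A,B) = 0.6686 + 0.6686 - 0.6686 = 0.6686 bits > 0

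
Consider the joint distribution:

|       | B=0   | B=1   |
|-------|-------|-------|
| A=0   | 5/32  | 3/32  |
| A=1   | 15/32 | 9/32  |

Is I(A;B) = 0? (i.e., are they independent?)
Marginal P(A) (row sums):
  P(A=0) = 5/32 + 3/32 = 1/4
  P(A=1) = 15/32 + 9/32 = 3/4
Marginal P(B) (column sums):
  P(B=0) = 5/32 + 15/32 = 5/8
  P(B=1) = 3/32 + 9/32 = 3/8

A and B are independent iff P(A=i,B=j) = P(A=i)·P(B=j) for every cell.
  P(A=0)·P(B=0) = 1/4 × 5/8 = 5/32 = P(A=0,B=0) ✓
  P(A=0)·P(B=1) = 1/4 × 3/8 = 3/32 = P(A=0,B=1) ✓
  P(A=1)·P(B=0) = 3/4 × 5/8 = 15/32 = P(A=1,B=0) ✓
  P(A=1)·P(B=1) = 3/4 × 3/8 = 9/32 = P(A=1,B=1) ✓

Yes, A and B are independent: every cell factors, so I(A;B) = 0 bits.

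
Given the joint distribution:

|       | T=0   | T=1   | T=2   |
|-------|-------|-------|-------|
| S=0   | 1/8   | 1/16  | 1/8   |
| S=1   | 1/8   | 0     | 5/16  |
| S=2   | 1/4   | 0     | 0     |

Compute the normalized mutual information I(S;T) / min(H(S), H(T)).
Marginal P(S) (row sums):
  P(S=0) = 1/8 + 1/16 + 1/8 = 5/16
  P(S=1) = 1/8 + 0 + 5/16 = 7/16
  P(S=2) = 1/4 + 0 + 0 = 1/4
Marginal P(T) (column sums):
  P(T=0) = 1/8 + 1/8 + 1/4 = 1/2
  P(T=1) = 1/16 + 0 + 0 = 1/16
  P(T=2) = 1/8 + 5/16 + 0 = 7/16

H(S) = -[(5/16)·log₂(5/16) + (7/16)·log₂(7/16) + (1/4)·log₂(1/4)]
  = 0.5244 + 0.5218 + 0.5000
  = 1.5462 bits
H(T) = -[(1/2)·log₂(1/2) + (1/16)·log₂(1/16) + (7/16)·log₂(7/16)]
  = 0.5000 + 0.2500 + 0.5218
  = 1.2718 bits
H(S,T) = -[(1/8)·log₂(1/8) + (1/16)·log₂(1/16) + (1/8)·log₂(1/8) + (1/8)·log₂(1/8) + (5/16)·log₂(5/16) + (1/4)·log₂(1/4)]
  = 0.3750 + 0.2500 + 0.3750 + 0.3750 + 0.5244 + 0.5000
  = 2.3994 bits

I(S;T) = H(S) + H(T) - H(S,T)
  = 1.5462 + 1.2718 - 2.3994
  = 0.4186 bits

min(H(S), H(T)) = min(1.5462, 1.2718) = 1.2718 bits
Normalized MI = 0.4186 / 1.2718 = 0.3291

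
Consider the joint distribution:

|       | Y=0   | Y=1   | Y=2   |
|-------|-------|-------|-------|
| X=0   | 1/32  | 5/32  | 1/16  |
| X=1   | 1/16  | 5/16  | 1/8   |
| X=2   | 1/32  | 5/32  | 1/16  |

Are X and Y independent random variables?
Marginal P(X) (row sums):
  P(X=0) = 1/32 + 5/32 + 1/16 = 1/4
  P(X=1) = 1/16 + 5/16 + 1/8 = 1/2
  P(X=2) = 1/32 + 5/32 + 1/16 = 1/4
Marginal P(Y) (column sums):
  P(Y=0) = 1/32 + 1/16 + 1/32 = 1/8
  P(Y=1) = 5/32 + 5/16 + 5/32 = 5/8
  P(Y=2) = 1/16 + 1/8 + 1/16 = 1/4

X and Y are independent iff P(X=i,Y=j) = P(X=i)·P(Y=j) for every cell.
  P(X=0)·P(Y=0) = 1/4 × 1/8 = 1/32 = P(X=0,Y=0) ✓
  P(X=0)·P(Y=1) = 1/4 × 5/8 = 5/32 = P(X=0,Y=1) ✓
  P(X=0)·P(Y=2) = 1/4 × 1/4 = 1/16 = P(X=0,Y=2) ✓
  P(X=1)·P(Y=0) = 1/2 × 1/8 = 1/16 = P(X=1,Y=0) ✓
  P(X=1)·P(Y=1) = 1/2 × 5/8 = 5/16 = P(X=1,Y=1) ✓
  P(X=1)·P(Y=2) = 1/2 × 1/4 = 1/8 = P(X=1,Y=2) ✓
  P(X=2)·P(Y=0) = 1/4 × 1/8 = 1/32 = P(X=2,Y=0) ✓
  P(X=2)·P(Y=1) = 1/4 × 5/8 = 5/32 = P(X=2,Y=1) ✓
  P(X=2)·P(Y=2) = 1/4 × 1/4 = 1/16 = P(X=2,Y=2) ✓

Yes, X and Y are independent: every cell factors, so I(X;Y) = 0 bits.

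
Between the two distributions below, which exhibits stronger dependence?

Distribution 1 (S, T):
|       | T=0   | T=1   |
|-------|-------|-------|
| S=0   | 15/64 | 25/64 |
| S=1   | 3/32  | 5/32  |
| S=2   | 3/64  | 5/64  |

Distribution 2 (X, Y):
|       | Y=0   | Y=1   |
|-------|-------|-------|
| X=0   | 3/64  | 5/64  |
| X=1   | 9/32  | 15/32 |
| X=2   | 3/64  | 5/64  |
Distribution 1 (S, T):
Marginal P(S) (row sums):
  P(S=0) = 15/64 + 25/64 = 5/8
  P(S=1) = 3/32 + 5/32 = 1/4
  P(S=2) = 3/64 + 5/64 = 1/8
Marginal P(T) (column sums):
  P(T=0) = 15/64 + 3/32 + 3/64 = 3/8
  P(T=1) = 25/64 + 5/32 + 5/64 = 5/8

H(S) = -[(5/8)·log₂(5/8) + (1/4)·log₂(1/4) + (1/8)·log₂(1/8)]
  = 0.4238 + 0.5000 + 0.3750
  = 1.2988 bits
H(T) = -[(3/8)·log₂(3/8) + (5/8)·log₂(5/8)]
  = 0.5306 + 0.4238
  = 0.9544 bits
H(S,T) = -[(15/64)·log₂(15/64) + (25/64)·log₂(25/64) + (3/32)·log₂(3/32) + (5/32)·log₂(5/32) + (3/64)·log₂(3/64) + (5/64)·log₂(5/64)]
  = 0.4906 + 0.5297 + 0.3202 + 0.4184 + 0.2070 + 0.2873
  = 2.2532 bits

I(S;T) = H(S) + H(T) - H(S,T)
  = 1.2988 + 0.9544 - 2.2532
  = 0.0000 bits

Distribution 2 (X, Y):
Marginal P(X) (row sums):
  P(X=0) = 3/64 + 5/64 = 1/8
  P(X=1) = 9/32 + 15/32 = 3/4
  P(X=2) = 3/64 + 5/64 = 1/8
Marginal P(Y) (column sums):
  P(Y=0) = 3/64 + 9/32 + 3/64 = 3/8
  P(Y=1) = 5/64 + 15/32 + 5/64 = 5/8

H(X) = -[(1/8)·log₂(1/8) + (3/4)·log₂(3/4) + (1/8)·log₂(1/8)]
  = 0.3750 + 0.3113 + 0.3750
  = 1.0613 bits
H(Y) = -[(3/8)·log₂(3/8) + (5/8)·log₂(5/8)]
  = 0.5306 + 0.4238
  = 0.9544 bits
H(X,Y) = -[(3/64)·log₂(3/64) + (5/64)·log₂(5/64) + (9/32)·log₂(9/32) + (15/32)·log₂(15/32) + (3/64)·log₂(3/64) + (5/64)·log₂(5/64)]
  = 0.2070 + 0.2873 + 0.5147 + 0.5124 + 0.2070 + 0.2873
  = 2.0157 bits

I(X;Y) = H(X) + H(Y) - H(X,Y)
  = 1.0613 + 0.9544 - 2.0157
  = 0.0000 bits

Both joint tables factor as the product of their marginals, so I(S;T) = I(X;Y) = 0 bits: neither is larger (both pairs are independent).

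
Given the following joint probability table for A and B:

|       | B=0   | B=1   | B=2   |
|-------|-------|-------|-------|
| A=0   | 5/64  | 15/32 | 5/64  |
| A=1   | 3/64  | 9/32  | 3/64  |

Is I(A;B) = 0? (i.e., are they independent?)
Marginal P(A) (row sums):
  P(A=0) = 5/64 + 15/32 + 5/64 = 5/8
  P(A=1) = 3/64 + 9/32 + 3/64 = 3/8
Marginal P(B) (column sums):
  P(B=0) = 5/64 + 3/64 = 1/8
  P(B=1) = 15/32 + 9/32 = 3/4
  P(B=2) = 5/64 + 3/64 = 1/8

A and B are independent iff P(A=i,B=j) = P(A=i)·P(B=j) for every cell.
  P(A=0)·P(B=0) = 5/8 × 1/8 = 5/64 = P(A=0,B=0) ✓
  P(A=0)·P(B=1) = 5/8 × 3/4 = 15/32 = P(A=0,B=1) ✓
  P(A=0)·P(B=2) = 5/8 × 1/8 = 5/64 = P(A=0,B=2) ✓
  P(A=1)·P(B=0) = 3/8 × 1/8 = 3/64 = P(A=1,B=0) ✓
  P(A=1)·P(B=1) = 3/8 × 3/4 = 9/32 = P(A=1,B=1) ✓
  P(A=1)·P(B=2) = 3/8 × 1/8 = 3/64 = P(A=1,B=2) ✓

Yes, A and B are independent: every cell factors, so I(A;B) = 0 bits.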